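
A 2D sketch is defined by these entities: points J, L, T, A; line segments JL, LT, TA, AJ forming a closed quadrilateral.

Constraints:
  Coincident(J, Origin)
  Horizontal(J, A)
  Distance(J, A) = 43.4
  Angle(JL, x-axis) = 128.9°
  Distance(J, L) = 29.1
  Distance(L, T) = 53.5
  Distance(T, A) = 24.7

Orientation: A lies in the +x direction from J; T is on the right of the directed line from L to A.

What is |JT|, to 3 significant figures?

25.4

J is at the origin; J and A share the same y with |JA| = 43.4 and A in +x, so A = (43.4, 0). JL runs at 128.9° with |JL| = 29.1, so L = (-18.3, 22.6). T is determined by |LT| = 53.5 and |TA| = 24.7 together: it lies at the intersection of circle(L, 53.5) and circle(A, 24.7). With |LA| = 65.7, the foot of the radical line on LA is 50.0 from L and the perpendicular offset is √(53.5² − 50.0²) = 19.1. Taking the right-of-LA solution: T = (22.1, -12.5).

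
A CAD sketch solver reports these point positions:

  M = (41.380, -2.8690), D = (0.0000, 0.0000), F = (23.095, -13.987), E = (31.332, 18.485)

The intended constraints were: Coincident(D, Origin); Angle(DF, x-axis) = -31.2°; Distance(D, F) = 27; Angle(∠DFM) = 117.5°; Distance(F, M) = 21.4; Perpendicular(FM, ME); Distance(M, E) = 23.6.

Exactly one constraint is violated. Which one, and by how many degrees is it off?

Perpendicular(FM, ME) — off by 6.10°.

D = (0.00, 0.00) ✓; DF at -31.20° ✓; |DF| = 27.00 ✓; ∠DFM = 117.5° ✓; |FM| = 21.40 ✓; ∠(FM, ME) = 83.90° ✗; |ME| = 23.60 ✓.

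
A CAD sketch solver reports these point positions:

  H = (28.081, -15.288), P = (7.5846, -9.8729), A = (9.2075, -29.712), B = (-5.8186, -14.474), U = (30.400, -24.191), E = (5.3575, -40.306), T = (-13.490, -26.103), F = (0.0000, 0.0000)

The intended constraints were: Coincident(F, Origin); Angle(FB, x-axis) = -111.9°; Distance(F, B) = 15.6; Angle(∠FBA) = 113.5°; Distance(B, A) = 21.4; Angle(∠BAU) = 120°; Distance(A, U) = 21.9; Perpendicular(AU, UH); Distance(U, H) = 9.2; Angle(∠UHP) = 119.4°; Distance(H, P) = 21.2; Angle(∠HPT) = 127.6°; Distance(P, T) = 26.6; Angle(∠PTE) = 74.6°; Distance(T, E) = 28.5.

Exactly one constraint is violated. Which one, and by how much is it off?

Distance(T, E) = 28.5 — off by 4.90.

F = (0.00, 0.00) ✓; FB at -111.9° ✓; |FB| = 15.60 ✓; ∠FBA = 113.5° ✓; |BA| = 21.40 ✓; ∠BAU = 120.0° ✓; |AU| = 21.90 ✓; ∠(AU, UH) = 90.00° ✓; |UH| = 9.200 ✓; ∠UHP = 119.4° ✓; |HP| = 21.20 ✓; ∠HPT = 127.6° ✓; |PT| = 26.60 ✓; ∠PTE = 74.60° ✓; |TE| = 23.60 ✗.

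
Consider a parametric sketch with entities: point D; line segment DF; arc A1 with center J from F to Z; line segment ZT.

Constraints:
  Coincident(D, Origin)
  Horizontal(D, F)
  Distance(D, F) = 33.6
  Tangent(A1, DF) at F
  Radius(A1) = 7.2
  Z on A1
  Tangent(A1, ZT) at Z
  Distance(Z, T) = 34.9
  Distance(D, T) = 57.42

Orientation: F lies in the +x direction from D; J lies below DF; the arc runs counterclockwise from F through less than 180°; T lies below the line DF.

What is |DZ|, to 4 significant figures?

28.50

D is at the origin; D and F share the same y with |DF| = 33.6 and F on the +x side, so F = (33.60, 0.000). The tangent condition forces JF to be normal to DF, so J = F + (0, -7.2) = (33.60, -7.200). Since JZ ⟂ ZT (tangency), |JT| = √(7.2² + 34.9²) = 35.63 regardless of where Z sits on A1. So T lies on both circle(D, 57.42) and circle(J, 35.63); the below-DF intersection is T = (38.64, -42.48). Z is the foot of the tangent from T: Z = (26.82, -9.637).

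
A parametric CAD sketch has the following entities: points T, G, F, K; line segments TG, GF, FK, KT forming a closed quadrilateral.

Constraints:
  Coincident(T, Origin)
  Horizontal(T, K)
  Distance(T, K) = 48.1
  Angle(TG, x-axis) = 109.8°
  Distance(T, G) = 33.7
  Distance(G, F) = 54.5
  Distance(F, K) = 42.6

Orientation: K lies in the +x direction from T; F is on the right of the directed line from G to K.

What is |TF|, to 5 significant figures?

20.924

Checks: |GF| = 54.50 ✓; |FK| = 42.60 ✓.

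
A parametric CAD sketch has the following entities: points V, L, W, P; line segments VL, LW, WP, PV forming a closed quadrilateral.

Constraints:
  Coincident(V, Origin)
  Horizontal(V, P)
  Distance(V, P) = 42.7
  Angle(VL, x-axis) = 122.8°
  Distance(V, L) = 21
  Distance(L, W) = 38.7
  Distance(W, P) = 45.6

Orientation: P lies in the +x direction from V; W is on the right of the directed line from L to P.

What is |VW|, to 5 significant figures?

18.980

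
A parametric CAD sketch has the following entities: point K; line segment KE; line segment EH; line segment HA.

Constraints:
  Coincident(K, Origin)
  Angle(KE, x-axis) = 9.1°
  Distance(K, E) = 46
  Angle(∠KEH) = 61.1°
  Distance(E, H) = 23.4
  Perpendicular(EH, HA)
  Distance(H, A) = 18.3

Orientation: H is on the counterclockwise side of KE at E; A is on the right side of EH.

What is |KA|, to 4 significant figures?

58.58

∠KEH = 61.1°, so EH runs at 9.1° + (180° − 61.1°) = 128.0° from the x-axis; with |EH| = 23.4, H = E + 23.4·(cos 128.0°, sin 128.0°) = (31.01, 25.71). EH ⟂ HA; with |HA| = 18.3 on the right of EH, A = H + 18.3·(0.7880, 0.6157) = (45.44, 36.98). Then |KA| = |A − K| = 58.58.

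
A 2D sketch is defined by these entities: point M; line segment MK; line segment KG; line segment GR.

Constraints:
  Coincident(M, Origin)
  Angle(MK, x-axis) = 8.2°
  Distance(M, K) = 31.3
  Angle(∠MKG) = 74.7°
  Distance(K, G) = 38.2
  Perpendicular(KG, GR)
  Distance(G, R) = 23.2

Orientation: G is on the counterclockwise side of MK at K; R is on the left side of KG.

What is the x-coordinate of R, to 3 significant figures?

-5.53

∠MKG = 74.7°, so KG runs at 8.2° + (180° − 74.7°) = 114° from the x-axis; with |KG| = 38.2, G = K + 38.2·(cos 114°, sin 114°) = (15.7, 39.5). KG is perpendicular to GR; with |GR| = 23.2 on the left of KG, R = G + 23.2·(-0.917, -0.399) = (-5.53, 30.2). So R.x = -5.53.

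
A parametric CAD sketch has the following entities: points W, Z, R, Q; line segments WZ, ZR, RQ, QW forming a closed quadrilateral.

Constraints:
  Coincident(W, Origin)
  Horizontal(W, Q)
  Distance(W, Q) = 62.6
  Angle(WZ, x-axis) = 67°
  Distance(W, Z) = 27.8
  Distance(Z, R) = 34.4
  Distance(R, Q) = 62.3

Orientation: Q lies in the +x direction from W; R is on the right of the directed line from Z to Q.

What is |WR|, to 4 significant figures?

7.319

Checks: |ZR| = 34.40 ✓; |RQ| = 62.30 ✓.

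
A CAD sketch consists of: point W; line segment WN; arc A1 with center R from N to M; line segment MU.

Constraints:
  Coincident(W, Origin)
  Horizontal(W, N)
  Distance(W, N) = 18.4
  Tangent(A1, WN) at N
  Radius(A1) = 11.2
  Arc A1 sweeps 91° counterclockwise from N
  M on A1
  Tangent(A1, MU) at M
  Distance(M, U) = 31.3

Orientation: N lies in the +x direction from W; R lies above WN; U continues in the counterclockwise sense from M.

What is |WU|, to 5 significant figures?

51.638

On A1, N sits at bearing -90° from R; a 91° counterclockwise sweep puts M at bearing 1°, so M = R + 11.2·(cos 1°, sin 1°) = (29.598, 11.395). The tangent condition forces RM to be normal to MU, so MU runs along (−sin 1°, cos 1°); with |MU| = 31.3, U = (29.052, 42.691). Then |WU| = |U − W| = 51.638.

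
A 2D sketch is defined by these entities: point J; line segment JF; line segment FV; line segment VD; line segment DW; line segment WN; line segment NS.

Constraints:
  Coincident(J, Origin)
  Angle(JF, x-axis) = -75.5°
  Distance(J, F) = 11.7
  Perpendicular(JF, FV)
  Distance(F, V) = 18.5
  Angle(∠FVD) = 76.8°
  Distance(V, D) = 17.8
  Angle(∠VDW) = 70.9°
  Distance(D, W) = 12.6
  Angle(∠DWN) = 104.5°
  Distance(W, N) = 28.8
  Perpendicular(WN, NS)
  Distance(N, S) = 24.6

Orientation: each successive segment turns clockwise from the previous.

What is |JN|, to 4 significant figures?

31.18

J is at the origin; JF runs at -75.5° with length 11.7, so F = (2.929, -11.33). JF is perpendicular to FV, so FV runs at -165.5°; with |FV| = 18.5, V = (-14.98, -15.96). ∠FVD = 76.8° gives VD at 91.30° from the x-axis; with |VD| = 17.8, D = (-15.39, 1.836). ∠VDW = 70.9° gives DW at -17.80° from the x-axis; with |DW| = 12.6, W = (-3.388, -2.016). ∠DWN = 104.5° gives WN at -93.30° from the x-axis; with |WN| = 28.8, N = (-5.046, -30.77). Then |JN| = |N − J| = 31.18.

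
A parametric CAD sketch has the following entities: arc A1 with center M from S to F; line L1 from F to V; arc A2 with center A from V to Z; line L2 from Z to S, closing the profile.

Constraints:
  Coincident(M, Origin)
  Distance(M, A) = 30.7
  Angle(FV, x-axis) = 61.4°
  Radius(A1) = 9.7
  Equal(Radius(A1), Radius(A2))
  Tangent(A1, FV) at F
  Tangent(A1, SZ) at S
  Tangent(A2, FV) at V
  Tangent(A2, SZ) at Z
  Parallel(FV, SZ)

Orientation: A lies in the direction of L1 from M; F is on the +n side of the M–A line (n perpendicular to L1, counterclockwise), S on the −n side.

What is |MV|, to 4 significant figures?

32.20

The slot axis is L1's direction at 61.4°, so u = (cos 61.4°, sin 61.4°) = (0.4787, 0.8780) and n = (−sin 61.4°, cos 61.4°) = (-0.8780, 0.4787). M is at the origin and A lies 30.7 along u from M, so A = 30.7·u = (14.70, 26.95). Tangency of A1 to both parallel lines with radius 9.7 puts F and S at M ± 9.7·n: F = (-8.516, 4.643), S = (8.516, -4.643). Equal radii place V and Z the same way about A: V = A + 9.7·n = (6.179, 31.60), Z = A − 9.7·n = (23.21, 22.31). Then |MV| = |V − M| = 32.20.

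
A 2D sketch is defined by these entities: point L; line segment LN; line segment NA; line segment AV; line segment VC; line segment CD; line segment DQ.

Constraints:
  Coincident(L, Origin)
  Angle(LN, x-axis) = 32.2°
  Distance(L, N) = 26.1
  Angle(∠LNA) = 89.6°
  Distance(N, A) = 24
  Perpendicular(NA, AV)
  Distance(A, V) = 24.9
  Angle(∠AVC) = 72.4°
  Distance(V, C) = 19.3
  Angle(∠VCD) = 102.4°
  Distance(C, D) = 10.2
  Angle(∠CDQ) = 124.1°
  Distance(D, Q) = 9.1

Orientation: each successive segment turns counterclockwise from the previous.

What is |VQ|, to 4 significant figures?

22.50

L is at the origin; LN runs at 32.2° with length 26.1, so N = (22.09, 13.91). ∠LNA = 89.6° gives NA at 122.6° from the x-axis; with |NA| = 24.0, A = (9.155, 34.13). NA ⟂ AV, so AV runs at -147.4°; with |AV| = 24.9, V = (-11.82, 20.71). ∠AVC = 72.4° gives VC at -39.80° from the x-axis; with |VC| = 19.3, C = (3.006, 8.357). ∠VCD = 102.4° gives CD at 37.80° from the x-axis; with |CD| = 10.2, D = (11.07, 14.61). ∠CDQ = 124.1° gives DQ at 93.70° from the x-axis; with |DQ| = 9.1, Q = (10.48, 23.69). Then |VQ| = |Q − V| = 22.50.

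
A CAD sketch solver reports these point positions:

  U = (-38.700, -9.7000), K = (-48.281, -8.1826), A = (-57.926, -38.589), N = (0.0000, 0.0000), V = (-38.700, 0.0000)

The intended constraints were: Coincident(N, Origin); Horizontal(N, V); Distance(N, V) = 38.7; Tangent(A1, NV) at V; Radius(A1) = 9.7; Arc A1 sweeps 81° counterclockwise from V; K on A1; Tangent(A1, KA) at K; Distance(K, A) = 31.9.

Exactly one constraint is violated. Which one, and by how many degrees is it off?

Tangent(A1, KA) at K — off by 8.60°.

N = (0.00, 0.00) ✓; N.y = 0.00, V.y = 0.00 ✓; |NV| = 38.70 ✓; ∠(UV, VN) = 90.00° ✓; |UV| = 9.700 ✓; bearing(U→K) − bearing(U→V) = 81.00° ✓; |UK| = 9.700 ✓; ∠(UK, KA) = 98.60° ✗; |KA| = 31.90 ✓.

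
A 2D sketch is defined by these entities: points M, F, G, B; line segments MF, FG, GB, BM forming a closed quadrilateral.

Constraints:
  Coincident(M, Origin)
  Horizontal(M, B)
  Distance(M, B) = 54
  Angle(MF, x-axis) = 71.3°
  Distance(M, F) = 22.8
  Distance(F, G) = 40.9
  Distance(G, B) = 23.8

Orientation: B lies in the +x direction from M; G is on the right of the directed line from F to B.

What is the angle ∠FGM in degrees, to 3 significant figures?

33.9°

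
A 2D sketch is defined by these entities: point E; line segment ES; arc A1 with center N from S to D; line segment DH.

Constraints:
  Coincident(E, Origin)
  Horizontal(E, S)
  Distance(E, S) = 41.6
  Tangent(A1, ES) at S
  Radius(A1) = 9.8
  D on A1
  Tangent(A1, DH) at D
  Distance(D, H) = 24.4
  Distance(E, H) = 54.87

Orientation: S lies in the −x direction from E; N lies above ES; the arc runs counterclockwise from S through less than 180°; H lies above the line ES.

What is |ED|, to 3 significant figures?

35.1

Checks: E.y = 0.00, S.y = 0.00 ✓; |ES| = 41.60 ✓; |ND| = 9.800 ✓; ∠(ND, DH) = 90.00° ✓; |DH| = 24.40 ✓; |EH| = 54.87 ✓.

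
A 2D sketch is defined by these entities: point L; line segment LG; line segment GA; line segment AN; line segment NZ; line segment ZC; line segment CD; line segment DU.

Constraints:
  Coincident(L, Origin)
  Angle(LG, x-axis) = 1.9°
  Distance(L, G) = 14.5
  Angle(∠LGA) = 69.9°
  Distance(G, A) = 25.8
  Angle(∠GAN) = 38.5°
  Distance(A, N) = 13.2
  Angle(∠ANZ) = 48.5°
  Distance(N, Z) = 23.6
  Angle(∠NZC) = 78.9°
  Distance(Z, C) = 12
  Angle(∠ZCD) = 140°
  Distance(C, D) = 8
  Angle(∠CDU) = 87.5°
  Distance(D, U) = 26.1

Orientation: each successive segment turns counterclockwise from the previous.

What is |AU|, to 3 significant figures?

16.8

∠ZCD = 140.0° gives CD at 166° from the x-axis; with |CD| = 8.0, D = (7.63, 33.3). ∠CDU = 87.5° gives DU at -101° from the x-axis; with |DU| = 26.1, U = (2.47, 7.75). Then |AU| = |U − A| = 16.8.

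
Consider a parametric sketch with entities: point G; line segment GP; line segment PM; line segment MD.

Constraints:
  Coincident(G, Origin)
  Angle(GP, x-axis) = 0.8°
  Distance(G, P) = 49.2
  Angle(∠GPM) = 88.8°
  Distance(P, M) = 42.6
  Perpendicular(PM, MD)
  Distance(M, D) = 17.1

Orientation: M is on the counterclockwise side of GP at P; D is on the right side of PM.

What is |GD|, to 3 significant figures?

78.2

∠GPM = 88.8°, so PM runs at 0.8° + (180° − 88.8°) = 92.0° from the x-axis; with |PM| = 42.6, M = P + 42.6·(cos 92.0°, sin 92.0°) = (47.7, 43.3). PM ⟂ MD; with |MD| = 17.1 on the right of PM, D = M + 17.1·(0.999, 0.0349) = (64.8, 43.9). Then |GD| = |D − G| = 78.2.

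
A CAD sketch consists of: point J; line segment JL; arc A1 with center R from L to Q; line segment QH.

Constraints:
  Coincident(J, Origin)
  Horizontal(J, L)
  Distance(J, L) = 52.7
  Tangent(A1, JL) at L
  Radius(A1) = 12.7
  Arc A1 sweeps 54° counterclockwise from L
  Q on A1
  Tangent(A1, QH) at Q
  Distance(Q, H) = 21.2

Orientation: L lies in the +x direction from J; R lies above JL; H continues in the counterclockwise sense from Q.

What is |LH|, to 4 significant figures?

31.91

J is at the origin; J and L share the same y with |JL| = 52.7 and L on the +x side, so L = (52.70, 0.000). Tangency of A1 to JL means the radius RL is perpendicular to JL, so R = L + (0, 12.7) = (52.70, 12.70). On A1, L sits at bearing -90° from R; a 54° counterclockwise sweep puts Q at bearing -36°, so Q = R + 12.7·(cos -36°, sin -36°) = (62.97, 5.235). A1 meets QH tangentially, so RQ is at right angles to QH, so QH runs along (−sin -36°, cos -36°); with |QH| = 21.2, H = (75.44, 22.39). Then |LH| = |H − L| = 31.91.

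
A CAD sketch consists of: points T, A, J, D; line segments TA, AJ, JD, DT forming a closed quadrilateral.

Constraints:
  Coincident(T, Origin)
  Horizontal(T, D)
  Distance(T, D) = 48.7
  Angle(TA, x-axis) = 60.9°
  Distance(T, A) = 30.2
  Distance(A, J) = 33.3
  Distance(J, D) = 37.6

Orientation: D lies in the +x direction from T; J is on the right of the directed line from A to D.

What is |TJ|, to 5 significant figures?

13.536

T is at the origin; TD is horizontal with |TD| = 48.7 and D in +x, so D = (48.7, 0). TA runs at 60.9° with |TA| = 30.2, so A = (14.687, 26.388). J is determined by |AJ| = 33.3 and |JD| = 37.6 together: it lies at the intersection of circle(A, 33.3) and circle(D, 37.6). With |AD| = 43.049, the foot of the radical line on AD is 17.983 from A and the perpendicular offset is √(33.3² − 17.983²) = 28.027. Taking the right-of-AD solution: J = (11.716, -6.7793).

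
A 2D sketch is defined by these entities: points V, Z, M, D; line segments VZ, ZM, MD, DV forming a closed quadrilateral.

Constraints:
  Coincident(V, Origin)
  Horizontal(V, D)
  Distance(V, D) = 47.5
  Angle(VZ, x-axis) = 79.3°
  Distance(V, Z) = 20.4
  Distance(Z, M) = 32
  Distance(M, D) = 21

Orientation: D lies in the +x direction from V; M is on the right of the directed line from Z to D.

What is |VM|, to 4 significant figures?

26.74

V is at the origin; V and D share the same y with |VD| = 47.5 and D in +x, so D = (47.5, 0). VZ runs at 79.3° with |VZ| = 20.4, so Z = (3.788, 20.05). M is determined by |ZM| = 32.0 and |MD| = 21.0 together: it lies at the intersection of circle(Z, 32.0) and circle(D, 21.0). With |ZD| = 48.09, the foot of the radical line on ZD is 30.11 from Z and the perpendicular offset is √(32.0² − 30.11²) = 10.84. Taking the right-of-ZD solution: M = (26.63, -2.362).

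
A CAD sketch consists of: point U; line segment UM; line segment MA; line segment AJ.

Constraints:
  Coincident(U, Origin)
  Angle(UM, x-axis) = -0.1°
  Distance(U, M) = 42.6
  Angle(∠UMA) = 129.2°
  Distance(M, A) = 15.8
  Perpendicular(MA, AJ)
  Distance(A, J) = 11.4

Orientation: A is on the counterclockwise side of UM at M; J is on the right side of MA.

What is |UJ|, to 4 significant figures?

61.63

U is at the origin; UM runs at -0.1° with length 42.6, so M = 42.6·(cos -0.1°, sin -0.1°) = (42.60, -0.07435). ∠UMA = 129.2°, so MA runs at -0.1° + (180° − 129.2°) = 50.70° from the x-axis; with |MA| = 15.8, A = M + 15.8·(cos 50.70°, sin 50.70°) = (52.61, 12.15). The perpendicularity gives AJ at right angles to MA; with |AJ| = 11.4 on the right of MA, J = A + 11.4·(0.7738, -0.6334) = (61.43, 4.932). Then |UJ| = |J − U| = 61.63.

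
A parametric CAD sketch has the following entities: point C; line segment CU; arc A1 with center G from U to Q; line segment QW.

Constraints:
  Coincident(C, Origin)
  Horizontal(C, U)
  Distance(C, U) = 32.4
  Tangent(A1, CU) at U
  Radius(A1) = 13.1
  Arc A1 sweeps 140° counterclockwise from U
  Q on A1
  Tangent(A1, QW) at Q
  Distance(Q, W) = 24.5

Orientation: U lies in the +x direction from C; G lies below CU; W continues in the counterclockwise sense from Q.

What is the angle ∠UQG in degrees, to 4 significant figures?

20.00°

C is at the origin; CU is horizontal with |CU| = 32.4 and U on the +x side, so U = (32.40, 0.000). Tangency of A1 to CU means the radius GU is perpendicular to CU, so G = U + (0, -13.1) = (32.40, -13.10). On A1, U sits at bearing 90° from G; a 140° counterclockwise sweep puts Q at bearing 230°, so Q = G + 13.1·(cos 230°, sin 230°) = (23.98, -23.14). Then cos ∠UQG = QU·QG / (|QU||QG|), giving 20.00°.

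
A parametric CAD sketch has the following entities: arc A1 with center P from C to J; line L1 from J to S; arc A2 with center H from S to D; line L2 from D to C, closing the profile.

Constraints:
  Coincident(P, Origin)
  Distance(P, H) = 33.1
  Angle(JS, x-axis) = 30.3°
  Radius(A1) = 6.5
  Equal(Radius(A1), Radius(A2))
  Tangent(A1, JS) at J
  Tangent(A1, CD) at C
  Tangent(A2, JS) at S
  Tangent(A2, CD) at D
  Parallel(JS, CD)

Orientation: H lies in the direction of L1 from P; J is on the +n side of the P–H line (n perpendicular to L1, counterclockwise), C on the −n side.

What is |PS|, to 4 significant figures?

33.73

The slot axis is L1's direction at 30.3°, so u = (cos 30.3°, sin 30.3°) = (0.8634, 0.5045) and n = (−sin 30.3°, cos 30.3°) = (-0.5045, 0.8634). P is at the origin and H lies 33.1 along u from P, so H = 33.1·u = (28.58, 16.70). Tangency of A1 to both parallel lines with radius 6.5 puts J and C at P ± 6.5·n: J = (-3.279, 5.612), C = (3.279, -5.612). Equal radii place S and D the same way about H: S = H + 6.5·n = (25.30, 22.31), D = H − 6.5·n = (31.86, 11.09). Then |PS| = |S − P| = 33.73.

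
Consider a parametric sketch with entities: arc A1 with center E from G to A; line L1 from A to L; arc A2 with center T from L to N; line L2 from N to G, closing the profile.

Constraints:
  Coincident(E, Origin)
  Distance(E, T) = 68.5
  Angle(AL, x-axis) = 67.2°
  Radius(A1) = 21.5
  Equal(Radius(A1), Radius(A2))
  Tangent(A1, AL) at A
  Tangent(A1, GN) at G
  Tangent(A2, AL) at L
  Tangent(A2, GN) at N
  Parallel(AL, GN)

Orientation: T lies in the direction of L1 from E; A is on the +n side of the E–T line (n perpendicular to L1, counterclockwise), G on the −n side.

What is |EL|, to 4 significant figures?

71.79

The slot axis is L1's direction at 67.2°, so u = (cos 67.2°, sin 67.2°) = (0.3875, 0.9219) and n = (−sin 67.2°, cos 67.2°) = (-0.9219, 0.3875). E is at the origin and T lies 68.5 along u from E, so T = 68.5·u = (26.54, 63.15). Tangency of A1 to both parallel lines with radius 21.5 puts A and G at E ± 21.5·n: A = (-19.82, 8.332), G = (19.82, -8.332). Equal radii place L and N the same way about T: L = T + 21.5·n = (6.725, 71.48), N = T − 21.5·n = (46.36, 54.82). Then |EL| = |L − E| = 71.79.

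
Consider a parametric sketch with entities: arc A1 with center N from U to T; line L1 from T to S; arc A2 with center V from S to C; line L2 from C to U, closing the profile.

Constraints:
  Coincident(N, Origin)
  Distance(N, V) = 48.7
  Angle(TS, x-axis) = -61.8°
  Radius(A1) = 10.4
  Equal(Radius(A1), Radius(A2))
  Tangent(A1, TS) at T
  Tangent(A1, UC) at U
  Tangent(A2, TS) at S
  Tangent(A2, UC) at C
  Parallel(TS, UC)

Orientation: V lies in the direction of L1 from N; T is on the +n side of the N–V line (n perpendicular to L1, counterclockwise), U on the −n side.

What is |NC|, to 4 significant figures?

49.80

The slot axis is L1's direction at -61.8°, so u = (cos -61.8°, sin -61.8°) = (0.4726, -0.8813) and n = (−sin -61.8°, cos -61.8°) = (0.8813, 0.4726). N is at the origin and V lies 48.7 along u from N, so V = 48.7·u = (23.01, -42.92). Tangency of A1 to both parallel lines with radius 10.4 puts T and U at N ± 10.4·n: T = (9.166, 4.915), U = (-9.166, -4.915). Equal radii place S and C the same way about V: S = V + 10.4·n = (32.18, -38.00), C = V − 10.4·n = (13.85, -47.83). Then |NC| = |C − N| = 49.80.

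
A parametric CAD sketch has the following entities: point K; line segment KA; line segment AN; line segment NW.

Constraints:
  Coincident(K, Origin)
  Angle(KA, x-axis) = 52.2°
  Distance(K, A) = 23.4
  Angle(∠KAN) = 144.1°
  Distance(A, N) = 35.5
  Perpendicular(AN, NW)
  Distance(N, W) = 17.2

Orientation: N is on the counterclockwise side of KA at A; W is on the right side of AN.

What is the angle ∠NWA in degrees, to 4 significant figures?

64.15°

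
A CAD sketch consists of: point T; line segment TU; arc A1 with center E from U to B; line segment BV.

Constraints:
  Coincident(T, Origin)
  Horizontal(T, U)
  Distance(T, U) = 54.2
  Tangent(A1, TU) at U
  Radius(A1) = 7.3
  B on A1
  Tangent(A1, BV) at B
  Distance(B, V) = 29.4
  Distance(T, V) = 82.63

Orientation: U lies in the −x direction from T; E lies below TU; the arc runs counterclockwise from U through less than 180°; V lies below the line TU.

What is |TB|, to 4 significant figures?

59.84

Checks: |EB| = 7.300 ✓; ∠(EB, BV) = 90.00° ✓; |BV| = 29.40 ✓; |TV| = 82.63 ✓.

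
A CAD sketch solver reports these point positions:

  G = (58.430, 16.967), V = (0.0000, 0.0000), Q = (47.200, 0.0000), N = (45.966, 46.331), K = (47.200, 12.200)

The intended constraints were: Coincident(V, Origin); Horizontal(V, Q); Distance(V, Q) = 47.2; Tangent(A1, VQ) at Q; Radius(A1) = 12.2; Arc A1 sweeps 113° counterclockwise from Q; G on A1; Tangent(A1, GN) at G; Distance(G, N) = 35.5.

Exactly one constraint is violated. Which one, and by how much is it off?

Distance(G, N) = 35.5 — off by 3.60.

V = (0.00, 0.00) ✓; V.y = 0.00, Q.y = 0.00 ✓; |VQ| = 47.20 ✓; ∠(KQ, QV) = 90.00° ✓; |KQ| = 12.20 ✓; bearing(K→G) − bearing(K→Q) = 113.0° ✓; |KG| = 12.20 ✓; ∠(KG, GN) = 90.00° ✓; |GN| = 31.90 ✗.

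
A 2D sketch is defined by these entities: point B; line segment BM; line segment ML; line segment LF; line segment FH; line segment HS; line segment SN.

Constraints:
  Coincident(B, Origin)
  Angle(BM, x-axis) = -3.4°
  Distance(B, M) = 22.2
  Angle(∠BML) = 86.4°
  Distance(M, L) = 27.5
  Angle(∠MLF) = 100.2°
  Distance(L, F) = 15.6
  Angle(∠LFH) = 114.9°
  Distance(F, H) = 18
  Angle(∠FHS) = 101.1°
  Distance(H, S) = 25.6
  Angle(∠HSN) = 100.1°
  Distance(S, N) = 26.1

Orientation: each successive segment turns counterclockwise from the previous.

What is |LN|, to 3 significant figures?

21.1

B is at the origin; BM runs at -3.4° with length 22.2, so M = (22.2, -1.32). ∠BML = 86.4° gives ML at 90.2° from the x-axis; with |ML| = 27.5, L = (22.1, 26.2). ∠MLF = 100.2° gives LF at 170° from the x-axis; with |LF| = 15.6, F = (6.70, 28.9). ∠LFH = 114.9° gives FH at -125° from the x-axis; with |FH| = 18.0, H = (-3.60, 14.1). ∠FHS = 101.1° gives HS at -46.0° from the x-axis; with |HS| = 25.6, S = (14.2, -4.29). ∠HSN = 100.1° gives SN at 33.9° from the x-axis; with |SN| = 26.1, N = (35.8, 10.3). Then |LN| = |N − L| = 21.1.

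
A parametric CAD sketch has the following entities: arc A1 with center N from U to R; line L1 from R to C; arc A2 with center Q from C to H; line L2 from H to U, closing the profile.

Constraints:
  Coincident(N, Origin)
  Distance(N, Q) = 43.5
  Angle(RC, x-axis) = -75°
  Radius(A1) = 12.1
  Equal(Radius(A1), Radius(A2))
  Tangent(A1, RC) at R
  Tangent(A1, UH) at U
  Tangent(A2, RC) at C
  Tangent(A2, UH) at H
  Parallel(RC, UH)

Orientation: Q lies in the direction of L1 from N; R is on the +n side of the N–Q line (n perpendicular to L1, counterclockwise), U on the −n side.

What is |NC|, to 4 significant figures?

45.15

The slot axis is L1's direction at -75.0°, so u = (cos -75.0°, sin -75.0°) = (0.2588, -0.9659) and n = (−sin -75.0°, cos -75.0°) = (0.9659, 0.2588). N is at the origin and Q lies 43.5 along u from N, so Q = 43.5·u = (11.26, -42.02). Tangency of A1 to both parallel lines with radius 12.1 puts R and U at N ± 12.1·n: R = (11.69, 3.132), U = (-11.69, -3.132). Equal radii place C and H the same way about Q: C = Q + 12.1·n = (22.95, -38.89), H = Q − 12.1·n = (-0.4291, -45.15). Then |NC| = |C − N| = 45.15.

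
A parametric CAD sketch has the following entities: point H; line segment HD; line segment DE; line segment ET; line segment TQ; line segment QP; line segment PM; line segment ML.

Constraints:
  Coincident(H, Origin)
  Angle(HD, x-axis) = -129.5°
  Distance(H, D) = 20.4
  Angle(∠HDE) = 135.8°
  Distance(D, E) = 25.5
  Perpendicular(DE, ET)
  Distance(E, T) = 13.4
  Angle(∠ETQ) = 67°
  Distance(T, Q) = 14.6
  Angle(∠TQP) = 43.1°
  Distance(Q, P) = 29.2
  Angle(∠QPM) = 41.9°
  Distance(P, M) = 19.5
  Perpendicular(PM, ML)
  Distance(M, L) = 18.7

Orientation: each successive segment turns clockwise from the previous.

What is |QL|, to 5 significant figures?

2.3731

∠QPM = 41.9° gives PM at 68.300° from the x-axis; with |PM| = 19.5, M = (-44.753, -4.2810). PM is perpendicular to ML, so ML runs at -21.700°; with |ML| = 18.7, L = (-27.378, -11.195). Then |QL| = |L − Q| = 2.3731.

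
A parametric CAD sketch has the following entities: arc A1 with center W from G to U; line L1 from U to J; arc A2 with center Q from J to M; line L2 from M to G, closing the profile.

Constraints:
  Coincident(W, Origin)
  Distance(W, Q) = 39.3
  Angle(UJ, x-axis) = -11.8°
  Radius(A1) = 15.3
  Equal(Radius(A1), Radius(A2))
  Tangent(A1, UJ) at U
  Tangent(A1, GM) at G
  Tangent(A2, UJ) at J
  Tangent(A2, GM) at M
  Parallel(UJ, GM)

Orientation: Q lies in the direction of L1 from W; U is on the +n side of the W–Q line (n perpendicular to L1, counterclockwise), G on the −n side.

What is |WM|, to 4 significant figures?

42.17

Tangency of A1 to both parallel lines with radius 15.3 puts U and G at W ± 15.3·n: U = (3.129, 14.98), G = (-3.129, -14.98). Equal radii place J and M the same way about Q: J = Q + 15.3·n = (41.60, 6.940), M = Q − 15.3·n = (35.34, -23.01). Then |WM| = |M − W| = 42.17.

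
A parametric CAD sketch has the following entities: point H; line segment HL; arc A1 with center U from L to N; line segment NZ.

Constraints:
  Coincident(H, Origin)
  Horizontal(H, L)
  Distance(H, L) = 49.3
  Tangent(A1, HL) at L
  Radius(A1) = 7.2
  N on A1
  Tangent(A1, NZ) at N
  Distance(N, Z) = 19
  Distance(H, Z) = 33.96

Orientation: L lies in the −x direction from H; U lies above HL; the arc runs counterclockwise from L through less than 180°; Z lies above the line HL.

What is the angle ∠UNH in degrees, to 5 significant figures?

135.60°

H is at the origin; H and L share the same y with |HL| = 49.3 and L on the −x side, so L = (-49.300, 0.0000). A1 meets HL tangentially, so UL is at right angles to HL, so U = L + (0, 7.2) = (-49.300, 7.2000). Since UN ⟂ NZ (tangency), |UZ| = √(7.2² + 19.0²) = 20.318 regardless of where N sits on A1. So Z lies on both circle(H, 33.96) and circle(U, 20.318); the above-HL intersection is Z = (-30.506, 14.922). N is the foot of the tangent from Z: N = (-44.381, 1.9420).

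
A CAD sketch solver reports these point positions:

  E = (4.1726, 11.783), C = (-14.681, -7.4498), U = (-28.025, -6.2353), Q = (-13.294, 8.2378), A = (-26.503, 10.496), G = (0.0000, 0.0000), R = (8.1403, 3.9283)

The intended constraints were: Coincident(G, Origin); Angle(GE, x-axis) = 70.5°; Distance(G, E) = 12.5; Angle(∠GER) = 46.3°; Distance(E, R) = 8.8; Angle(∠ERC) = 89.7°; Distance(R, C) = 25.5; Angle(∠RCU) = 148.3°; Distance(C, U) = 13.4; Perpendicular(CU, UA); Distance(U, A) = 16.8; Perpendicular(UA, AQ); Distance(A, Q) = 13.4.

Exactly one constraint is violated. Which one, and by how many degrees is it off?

Perpendicular(UA, AQ) — off by 4.50°.

G = (0.00, 0.00) ✓; GE at 70.50° ✓; |GE| = 12.50 ✓; ∠GER = 46.30° ✓; |ER| = 8.800 ✓; ∠ERC = 89.70° ✓; |RC| = 25.50 ✓; ∠RCU = 148.3° ✓; |CU| = 13.40 ✓; ∠(CU, UA) = 90.00° ✓; |UA| = 16.80 ✓; ∠(UA, AQ) = 94.50° ✗; |AQ| = 13.40 ✓.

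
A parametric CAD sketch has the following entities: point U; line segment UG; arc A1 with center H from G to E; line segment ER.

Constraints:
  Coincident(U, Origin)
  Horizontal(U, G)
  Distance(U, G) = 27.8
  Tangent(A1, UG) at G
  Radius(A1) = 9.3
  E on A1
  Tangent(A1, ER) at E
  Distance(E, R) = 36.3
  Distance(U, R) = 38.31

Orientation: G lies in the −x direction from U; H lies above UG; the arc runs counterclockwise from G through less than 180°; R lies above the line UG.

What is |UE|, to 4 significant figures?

20.11

Checks: |HG| = 9.300 ✓; |HE| = 9.300 ✓; ∠(HE, ER) = 90.00° ✓; |ER| = 36.30 ✓; |UR| = 38.31 ✓.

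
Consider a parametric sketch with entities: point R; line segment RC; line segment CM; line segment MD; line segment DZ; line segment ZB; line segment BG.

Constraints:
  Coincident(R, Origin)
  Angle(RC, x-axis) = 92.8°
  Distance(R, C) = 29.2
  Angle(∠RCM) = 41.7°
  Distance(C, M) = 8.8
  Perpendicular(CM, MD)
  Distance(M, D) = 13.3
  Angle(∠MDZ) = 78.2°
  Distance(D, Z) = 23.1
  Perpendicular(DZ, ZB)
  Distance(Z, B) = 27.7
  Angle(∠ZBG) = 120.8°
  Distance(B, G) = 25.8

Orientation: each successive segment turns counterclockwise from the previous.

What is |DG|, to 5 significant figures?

40.921

R is at the origin; RC runs at 92.8° with length 29.2, so C = (-1.4264, 29.165). ∠RCM = 41.7° gives CM at -128.90° from the x-axis; with |CM| = 8.8, M = (-6.9525, 22.317). The perpendicularity gives MD at right angles to CM, so MD runs at -38.900°; with |MD| = 13.3, D = (3.3981, 13.965). ∠MDZ = 78.2° gives DZ at 62.900° from the x-axis; with |DZ| = 23.1, Z = (13.921, 34.529). DZ ⟂ ZB, so ZB runs at 152.90°; with |ZB| = 27.7, B = (-10.738, 47.147). ∠ZBG = 120.8° gives BG at -147.90° from the x-axis; with |BG| = 25.8, G = (-32.593, 33.437). Then |DG| = |G − D| = 40.921.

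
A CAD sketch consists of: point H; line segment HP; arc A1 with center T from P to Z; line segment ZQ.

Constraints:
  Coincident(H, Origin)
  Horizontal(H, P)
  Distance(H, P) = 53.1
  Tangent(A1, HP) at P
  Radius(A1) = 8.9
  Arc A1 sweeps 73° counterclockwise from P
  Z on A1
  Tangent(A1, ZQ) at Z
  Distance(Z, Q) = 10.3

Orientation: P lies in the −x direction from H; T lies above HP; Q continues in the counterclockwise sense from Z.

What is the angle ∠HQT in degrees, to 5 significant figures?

126.60°

On A1, P sits at bearing -90° from T; a 73° counterclockwise sweep puts Z at bearing -17°, so Z = T + 8.9·(cos -17°, sin -17°) = (-44.589, 6.2979). Tangency of A1 to ZQ means the radius TZ is perpendicular to ZQ, so ZQ runs along (−sin -17°, cos -17°); with |ZQ| = 10.3, Q = (-41.577, 16.148). Then cos ∠HQT = QH·QT / (|QH||QT|), giving 126.60°.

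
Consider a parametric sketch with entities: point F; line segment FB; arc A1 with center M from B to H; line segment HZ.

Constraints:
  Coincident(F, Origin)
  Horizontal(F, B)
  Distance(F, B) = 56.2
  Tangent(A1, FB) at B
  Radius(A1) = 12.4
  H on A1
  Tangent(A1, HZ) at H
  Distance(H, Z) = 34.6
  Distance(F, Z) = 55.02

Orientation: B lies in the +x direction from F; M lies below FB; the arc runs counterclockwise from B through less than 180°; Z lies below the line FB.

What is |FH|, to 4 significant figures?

45.17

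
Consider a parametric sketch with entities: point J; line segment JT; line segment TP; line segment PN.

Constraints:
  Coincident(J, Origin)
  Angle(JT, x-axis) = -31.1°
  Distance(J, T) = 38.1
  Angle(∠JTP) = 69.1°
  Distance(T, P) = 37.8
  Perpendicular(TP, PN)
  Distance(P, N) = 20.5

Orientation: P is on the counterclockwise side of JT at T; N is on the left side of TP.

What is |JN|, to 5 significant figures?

28.528

∠JTP = 69.1°, so TP runs at -31.1° + (180° − 69.1°) = 79.800° from the x-axis; with |TP| = 37.8, P = T + 37.8·(cos 79.800°, sin 79.800°) = (39.318, 17.523). The perpendicularity gives PN at right angles to TP; with |PN| = 20.5 on the left of TP, N = P + 20.5·(-0.98420, 0.17708) = (19.142, 21.153). Then |JN| = |N − J| = 28.528.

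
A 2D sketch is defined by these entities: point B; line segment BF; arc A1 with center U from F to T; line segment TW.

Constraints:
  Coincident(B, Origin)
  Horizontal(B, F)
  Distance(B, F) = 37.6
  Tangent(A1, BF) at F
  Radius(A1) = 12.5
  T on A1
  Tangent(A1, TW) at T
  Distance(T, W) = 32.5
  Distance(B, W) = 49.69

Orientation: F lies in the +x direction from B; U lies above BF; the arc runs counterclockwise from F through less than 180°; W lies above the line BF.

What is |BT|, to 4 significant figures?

51.03

Checks: ∠(UF, FB) = 90.00° ✓; |UT| = 12.50 ✓; ∠(UT, TW) = 90.00° ✓; |TW| = 32.50 ✓; |BW| = 49.69 ✓.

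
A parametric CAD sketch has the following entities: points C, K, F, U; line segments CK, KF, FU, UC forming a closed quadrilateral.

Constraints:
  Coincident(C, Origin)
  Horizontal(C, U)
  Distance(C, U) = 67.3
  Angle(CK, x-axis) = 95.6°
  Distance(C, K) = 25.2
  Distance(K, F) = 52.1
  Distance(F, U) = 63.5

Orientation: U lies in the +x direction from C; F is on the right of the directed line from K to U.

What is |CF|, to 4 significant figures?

27.30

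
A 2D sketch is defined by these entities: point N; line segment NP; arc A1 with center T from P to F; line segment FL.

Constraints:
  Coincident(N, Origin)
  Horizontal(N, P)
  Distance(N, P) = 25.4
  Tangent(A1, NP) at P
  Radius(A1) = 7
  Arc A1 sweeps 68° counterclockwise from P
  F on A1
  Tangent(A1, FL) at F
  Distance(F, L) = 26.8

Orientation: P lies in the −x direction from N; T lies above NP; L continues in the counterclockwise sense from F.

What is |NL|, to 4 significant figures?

30.54

N is at the origin; NP is horizontal with |NP| = 25.4 and P on the −x side, so P = (-25.40, 0.000). A1 meets NP tangentially, so TP is at right angles to NP, so T = P + (0, 7) = (-25.40, 7.000). On A1, P sits at bearing -90° from T; a 68° counterclockwise sweep puts F at bearing -22°, so F = T + 7.0·(cos -22°, sin -22°) = (-18.91, 4.378). The tangent condition forces TF to be normal to FL, so FL runs along (−sin -22°, cos -22°); with |FL| = 26.8, L = (-8.870, 29.23). Then |NL| = |L − N| = 30.54.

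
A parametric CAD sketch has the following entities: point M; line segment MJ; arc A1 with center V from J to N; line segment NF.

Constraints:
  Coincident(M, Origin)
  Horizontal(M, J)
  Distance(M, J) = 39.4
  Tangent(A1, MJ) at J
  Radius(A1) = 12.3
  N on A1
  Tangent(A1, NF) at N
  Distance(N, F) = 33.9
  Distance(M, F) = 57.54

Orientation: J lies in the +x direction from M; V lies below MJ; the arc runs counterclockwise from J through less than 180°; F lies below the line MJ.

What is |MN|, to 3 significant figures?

30.7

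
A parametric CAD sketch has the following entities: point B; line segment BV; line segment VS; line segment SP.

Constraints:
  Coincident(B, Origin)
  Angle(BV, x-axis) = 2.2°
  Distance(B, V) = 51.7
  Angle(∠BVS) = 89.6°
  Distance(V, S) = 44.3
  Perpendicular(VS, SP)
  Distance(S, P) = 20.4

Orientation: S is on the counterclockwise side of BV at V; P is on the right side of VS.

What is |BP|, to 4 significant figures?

84.43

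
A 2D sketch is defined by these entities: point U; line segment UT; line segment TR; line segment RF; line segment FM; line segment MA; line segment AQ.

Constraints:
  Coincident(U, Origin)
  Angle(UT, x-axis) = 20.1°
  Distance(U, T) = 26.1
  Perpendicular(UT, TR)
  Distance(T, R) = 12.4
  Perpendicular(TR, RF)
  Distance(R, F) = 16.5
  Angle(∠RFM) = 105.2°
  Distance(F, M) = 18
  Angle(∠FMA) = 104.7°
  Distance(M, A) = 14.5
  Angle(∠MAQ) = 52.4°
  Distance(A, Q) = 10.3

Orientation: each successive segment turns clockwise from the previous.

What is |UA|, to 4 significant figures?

21.29

U is at the origin; UT runs at 20.1° with length 26.1, so T = (24.51, 8.970). UT ⟂ TR, so TR runs at -69.90°; with |TR| = 12.4, R = (28.77, -2.675). TR is perpendicular to RF, so RF runs at -159.9°; with |RF| = 16.5, F = (13.28, -8.346). ∠RFM = 105.2° gives FM at 125.3° from the x-axis; with |FM| = 18.0, M = (2.875, 6.345). ∠FMA = 104.7° gives MA at 50.00° from the x-axis; with |MA| = 14.5, A = (12.20, 17.45). Then |UA| = |A − U| = 21.29.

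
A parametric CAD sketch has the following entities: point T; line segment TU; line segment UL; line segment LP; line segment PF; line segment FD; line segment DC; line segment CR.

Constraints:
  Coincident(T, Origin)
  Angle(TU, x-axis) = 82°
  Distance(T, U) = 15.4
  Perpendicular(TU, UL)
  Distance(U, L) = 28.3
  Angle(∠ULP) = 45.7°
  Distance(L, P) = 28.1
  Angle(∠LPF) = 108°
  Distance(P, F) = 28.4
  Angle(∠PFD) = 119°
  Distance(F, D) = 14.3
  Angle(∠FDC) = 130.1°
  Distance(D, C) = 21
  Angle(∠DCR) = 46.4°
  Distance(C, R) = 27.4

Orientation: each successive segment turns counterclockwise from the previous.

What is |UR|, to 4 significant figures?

6.822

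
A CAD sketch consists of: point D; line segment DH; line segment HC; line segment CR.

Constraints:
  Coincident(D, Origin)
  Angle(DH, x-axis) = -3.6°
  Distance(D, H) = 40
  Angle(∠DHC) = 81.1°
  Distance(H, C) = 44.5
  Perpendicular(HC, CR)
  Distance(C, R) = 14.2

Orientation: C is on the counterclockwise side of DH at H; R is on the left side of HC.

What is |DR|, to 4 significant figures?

45.92

D is at the origin; DH runs at -3.6° with length 40.0, so H = 40.0·(cos -3.6°, sin -3.6°) = (39.92, -2.512). ∠DHC = 81.1°, so HC runs at -3.6° + (180° − 81.1°) = 95.30° from the x-axis; with |HC| = 44.5, C = H + 44.5·(cos 95.30°, sin 95.30°) = (35.81, 41.80). HC ⟂ CR; with |CR| = 14.2 on the left of HC, R = C + 14.2·(-0.9957, -0.09237) = (21.67, 40.49). Then |DR| = |R − D| = 45.92.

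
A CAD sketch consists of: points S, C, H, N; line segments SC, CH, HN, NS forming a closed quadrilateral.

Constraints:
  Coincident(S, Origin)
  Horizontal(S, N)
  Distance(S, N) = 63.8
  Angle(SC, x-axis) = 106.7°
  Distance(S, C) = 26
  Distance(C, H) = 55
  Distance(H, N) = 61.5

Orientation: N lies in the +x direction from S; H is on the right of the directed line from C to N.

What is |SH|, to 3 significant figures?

29.0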